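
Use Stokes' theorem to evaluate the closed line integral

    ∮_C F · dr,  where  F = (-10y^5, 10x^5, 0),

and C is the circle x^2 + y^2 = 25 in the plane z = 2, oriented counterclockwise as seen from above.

Let S be the flat disk x^2 + y^2 ≤ 25 in the plane z = 2, with upward unit normal n̂ = ẑ. By Stokes' theorem,

    ∮_C F · dr = ∬_S (∇ × F) · n̂ dS = ∬_D (curl F)_z dA,

where D is the disk x^2 + y^2 ≤ 25.

Compute the curl of F = (-10y^5, 10x^5, 0):
    (∇ × F)_x = ∂F_z/∂y - ∂F_y/∂z = 0,
    (∇ × F)_y = ∂F_x/∂z - ∂F_z/∂x = 0,
    (∇ × F)_z = ∂F_y/∂x - ∂F_x/∂y = 50x^4 + 50y^4.

On z = 2, (curl F)_z = 50x^4 + 50y^4.

Convert to polar (x = r cos θ, y = r sin θ, dA = r dr dθ); the integrand becomes 50r^4(sin(θ)^4 + cos(θ)^4), so

    ∬_D (curl F)_z dA = ∫_0^{2π} ∫_0^{5} (50r^4(sin(θ)^4 + cos(θ)^4)) · r dr dθ.

Inner (r from 0 to 5): 390625sin(θ)^4/3 + 390625cos(θ)^4/3.
Outer (θ from 0 to 2π): 390625π/2.

Therefore ∮_C F · dr = 390625π/2.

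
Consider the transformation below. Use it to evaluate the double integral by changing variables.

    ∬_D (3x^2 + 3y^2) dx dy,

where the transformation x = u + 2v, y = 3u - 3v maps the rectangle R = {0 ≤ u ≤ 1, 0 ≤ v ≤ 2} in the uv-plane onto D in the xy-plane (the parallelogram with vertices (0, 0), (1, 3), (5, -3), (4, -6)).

Compute the Jacobian determinant of (x, y) with respect to (u, v):

    ∂(x,y)/∂(u,v) = | 1  2 | = (1)(-3) - (2)(3) = -9.
                   | 3  -3 |

Its absolute value is |J| = 9 (the area scaling factor).

Substituting x = u + 2v, y = 3u - 3v into the integrand,

    3x^2 + 3y^2 → 30u^2 - 42u v + 39v^2,

so the integral becomes

    ∬_R (30u^2 - 42u v + 39v^2) · |J| du dv = ∫_0^1 ∫_0^2 (270u^2 - 378u v + 351v^2) dv du.

Inner (v): 540u^2 - 756u + 936.
Outer (u): 738.

Therefore ∬_D (3x^2 + 3y^2) dx dy = 738.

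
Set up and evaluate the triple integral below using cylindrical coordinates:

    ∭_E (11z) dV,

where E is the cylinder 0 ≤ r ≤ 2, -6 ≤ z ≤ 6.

In cylindrical coordinates, x = r cos(θ), y = r sin(θ), z = z, and dV = r dr dθ dz.

The integrand becomes 11z, so

    ∭_E (11z) dV = ∫_{0}^{2π} ∫_{0}^{2} ∫_{-6}^{6} (11z) · r dz dr dθ.

Inner (z): 0.
Middle (r from 0 to 2): 0.
Outer (θ): 0.

Therefore the triple integral equals 0.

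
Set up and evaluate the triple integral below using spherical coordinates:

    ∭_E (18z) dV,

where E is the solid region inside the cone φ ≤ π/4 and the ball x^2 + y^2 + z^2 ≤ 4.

In spherical coordinates, x = ρ sin(φ) cos(θ), y = ρ sin(φ) sin(θ), z = ρ cos(φ), and dV = ρ^2 sin(φ) dρ dφ dθ.

The integrand becomes 18ρ cos(φ), so

    ∭_E (18z) dV = ∫_{0}^{2π} ∫_{0}^{π/4} ∫_{0}^{2} (18ρ cos(φ)) · ρ^2 sin(φ) dρ dφ dθ.

Inner (ρ): 36sin(2φ).
Middle (φ): 18.
Outer (θ): 36π.

Therefore the triple integral equals 36π.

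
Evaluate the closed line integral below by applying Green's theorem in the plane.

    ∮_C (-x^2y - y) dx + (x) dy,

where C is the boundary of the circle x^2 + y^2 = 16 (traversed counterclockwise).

Green's theorem converts the closed line integral into a double integral over the enclosed region D:

    ∮_C P dx + Q dy = ∬_D (∂Q/∂x - ∂P/∂y) dA.

Here P = -x^2y - y, Q = x, so

    ∂Q/∂x = 1,    ∂P/∂y = -x^2 - 1,
    ∂Q/∂x - ∂P/∂y = x^2 + 2.

D is the region x^2 + y^2 ≤ 16. Evaluating the double integral:

In polar coordinates (x = r cos θ, y = r sin θ, dA = r dr dθ) the integrand becomes r^2cos(θ)^2 + 2, so

    ∬_D (x^2 + 2) dA = ∫_0^{2π} ∫_0^{4} (r^2cos(θ)^2 + 2) · r dr dθ.

Inner (r from 0 to 4): 64cos(θ)^2 + 16.
Outer (θ from 0 to 2π): 96π.

Therefore ∮_C P dx + Q dy = 96π.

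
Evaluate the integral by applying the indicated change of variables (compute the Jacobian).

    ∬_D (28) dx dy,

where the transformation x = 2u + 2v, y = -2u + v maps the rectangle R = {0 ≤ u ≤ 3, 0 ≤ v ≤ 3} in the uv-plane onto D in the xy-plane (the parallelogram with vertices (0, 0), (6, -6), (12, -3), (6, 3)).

Compute the Jacobian determinant of (x, y) with respect to (u, v):

    ∂(x,y)/∂(u,v) = | 2  2 | = (2)(1) - (2)(-2) = 6.
                   | -2  1 |

Its absolute value is |J| = 6 (the area scaling factor).

Substituting x = 2u + 2v, y = -2u + v into the integrand,

    28 → 28,

so the integral becomes

    ∬_R (28) · |J| du dv = ∫_0^3 ∫_0^3 (168) dv du.

Inner (v): 504.
Outer (u): 1512.

Therefore ∬_D (28) dx dy = 1512.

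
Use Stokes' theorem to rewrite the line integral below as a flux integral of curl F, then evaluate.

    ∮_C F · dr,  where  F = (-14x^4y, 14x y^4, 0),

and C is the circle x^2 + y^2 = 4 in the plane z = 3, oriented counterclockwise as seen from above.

Let S be the flat disk x^2 + y^2 ≤ 4 in the plane z = 3, with upward unit normal n̂ = ẑ. By Stokes' theorem,

    ∮_C F · dr = ∬_S (∇ × F) · n̂ dS = ∬_D (curl F)_z dA,

where D is the disk x^2 + y^2 ≤ 4.

Compute the curl of F = (-14x^4y, 14x y^4, 0):
    (∇ × F)_x = ∂F_z/∂y - ∂F_y/∂z = 0,
    (∇ × F)_y = ∂F_x/∂z - ∂F_z/∂x = 0,
    (∇ × F)_z = ∂F_y/∂x - ∂F_x/∂y = 14x^4 + 14y^4.

On z = 3, (curl F)_z = 14x^4 + 14y^4.

Convert to polar (x = r cos θ, y = r sin θ, dA = r dr dθ); the integrand becomes 14r^4(sin(θ)^4 + cos(θ)^4), so

    ∬_D (curl F)_z dA = ∫_0^{2π} ∫_0^{2} (14r^4(sin(θ)^4 + cos(θ)^4)) · r dr dθ.

Inner (r from 0 to 2): 448sin(θ)^4/3 + 448cos(θ)^4/3.
Outer (θ from 0 to 2π): 224π.

Therefore ∮_C F · dr = 224π.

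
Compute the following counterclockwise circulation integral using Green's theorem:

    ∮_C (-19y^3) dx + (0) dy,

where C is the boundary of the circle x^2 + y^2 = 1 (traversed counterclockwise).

Green's theorem converts the closed line integral into a double integral over the enclosed region D:

    ∮_C P dx + Q dy = ∬_D (∂Q/∂x - ∂P/∂y) dA.

Here P = -19y^3, Q = 0, so

    ∂Q/∂x = 0,    ∂P/∂y = -57y^2,
    ∂Q/∂x - ∂P/∂y = 57y^2.

D is the region x^2 + y^2 ≤ 1. Evaluating the double integral:

In polar coordinates (x = r cos θ, y = r sin θ, dA = r dr dθ) the integrand becomes 57r^2sin(θ)^2, so

    ∬_D (57y^2) dA = ∫_0^{2π} ∫_0^{1} (57r^2sin(θ)^2) · r dr dθ.

Inner (r from 0 to 1): 57sin(θ)^2/4.
Outer (θ from 0 to 2π): 57π/4.

Therefore ∮_C P dx + Q dy = 57π/4.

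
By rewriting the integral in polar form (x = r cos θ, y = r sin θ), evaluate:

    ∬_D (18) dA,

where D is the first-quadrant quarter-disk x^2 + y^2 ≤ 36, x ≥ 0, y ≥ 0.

The region D is 0 ≤ r ≤ 6, 0 ≤ θ ≤ π/2 in polar coordinates, where x = r cos(θ), y = r sin(θ), and dA = r dr dθ.

Under the substitution, the integrand becomes 18, so

    ∬_D (18) dA = ∫_{0}^{π/2} ∫_{0}^{6} (18) · r dr dθ.

Inner integral (in r): ∫_{0}^{6} (18) · r dr = 324.

Outer integral (in θ): ∫_{0}^{π/2} (324) dθ = 162π.

Therefore ∬_D (18) dA = 162π.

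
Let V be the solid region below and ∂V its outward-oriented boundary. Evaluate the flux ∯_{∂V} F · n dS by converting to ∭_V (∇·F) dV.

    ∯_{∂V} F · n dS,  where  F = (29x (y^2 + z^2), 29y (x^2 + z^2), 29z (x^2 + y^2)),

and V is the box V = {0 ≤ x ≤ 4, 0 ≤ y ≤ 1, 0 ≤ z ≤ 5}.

By the divergence theorem,

    ∯_{∂V} F · n dS = ∭_V (∇ · F) dV.

Compute the divergence:
    ∇ · F = ∂F_x/∂x + ∂F_y/∂y + ∂F_z/∂z = 29y^2 + 29z^2 + 29x^2 + 29z^2 + 29x^2 + 29y^2 = 58x^2 + 58y^2 + 58z^2.

V is a rectangular box, so dV = dx dy dz with 0 ≤ x ≤ 4, 0 ≤ y ≤ 1, 0 ≤ z ≤ 5.

Integrate (58x^2 + 58y^2 + 58z^2) over V as an iterated integral:

    ∭_V (∇·F) dV = ∫_0^{4} ∫_0^{1} ∫_0^{5} (58x^2 + 58y^2 + 58z^2) dz dy dx.

Inner (z from 0 to 5): 290x^2 + 290y^2 + 7250/3.
Middle (y from 0 to 1): 290x^2 + 7540/3.
Outer (x from 0 to 4): 16240.

Therefore ∯_{∂V} F · n dS = 16240.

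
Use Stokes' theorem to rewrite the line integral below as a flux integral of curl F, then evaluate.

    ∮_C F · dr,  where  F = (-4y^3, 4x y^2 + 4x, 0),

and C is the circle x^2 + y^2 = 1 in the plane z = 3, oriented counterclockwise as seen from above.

Let S be the flat disk x^2 + y^2 ≤ 1 in the plane z = 3, with upward unit normal n̂ = ẑ. By Stokes' theorem,

    ∮_C F · dr = ∬_S (∇ × F) · n̂ dS = ∬_D (curl F)_z dA,

where D is the disk x^2 + y^2 ≤ 1.

Compute the curl of F = (-4y^3, 4x y^2 + 4x, 0):
    (∇ × F)_x = ∂F_z/∂y - ∂F_y/∂z = 0,
    (∇ × F)_y = ∂F_x/∂z - ∂F_z/∂x = 0,
    (∇ × F)_z = ∂F_y/∂x - ∂F_x/∂y = 16y^2 + 4.

On z = 3, (curl F)_z = 16y^2 + 4.

Convert to polar (x = r cos θ, y = r sin θ, dA = r dr dθ); the integrand becomes 16r^2sin(θ)^2 + 4, so

    ∬_D (curl F)_z dA = ∫_0^{2π} ∫_0^{1} (16r^2sin(θ)^2 + 4) · r dr dθ.

Inner (r from 0 to 1): 4 - 2cos(2θ).
Outer (θ from 0 to 2π): 8π.

Therefore ∮_C F · dr = 8π.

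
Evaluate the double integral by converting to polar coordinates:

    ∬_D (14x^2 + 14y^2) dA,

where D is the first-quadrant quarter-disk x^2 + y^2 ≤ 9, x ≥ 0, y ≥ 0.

The region D is 0 ≤ r ≤ 3, 0 ≤ θ ≤ π/2 in polar coordinates, where x = r cos(θ), y = r sin(θ), and dA = r dr dθ.

Under the substitution, the integrand becomes 14r^2, so

    ∬_D (14x^2 + 14y^2) dA = ∫_{0}^{π/2} ∫_{0}^{3} (14r^2) · r dr dθ.

Inner integral (in r): ∫_{0}^{3} (14r^2) · r dr = 567/2.

Outer integral (in θ): ∫_{0}^{π/2} (567/2) dθ = 567π/4.

Therefore ∬_D (14x^2 + 14y^2) dA = 567π/4.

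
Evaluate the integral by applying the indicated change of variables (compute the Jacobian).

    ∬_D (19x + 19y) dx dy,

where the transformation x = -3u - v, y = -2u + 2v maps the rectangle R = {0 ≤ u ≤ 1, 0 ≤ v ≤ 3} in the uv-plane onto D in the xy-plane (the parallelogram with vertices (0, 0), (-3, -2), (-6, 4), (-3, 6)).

Compute the Jacobian determinant of (x, y) with respect to (u, v):

    ∂(x,y)/∂(u,v) = | -3  -1 | = (-3)(2) - (-1)(-2) = -8.
                   | -2  2 |

Its absolute value is |J| = 8 (the area scaling factor).

Substituting x = -3u - v, y = -2u + 2v into the integrand,

    19x + 19y → -95u + 19v,

so the integral becomes

    ∬_R (-95u + 19v) · |J| du dv = ∫_0^1 ∫_0^3 (-760u + 152v) dv du.

Inner (v): 684 - 2280u.
Outer (u): -456.

Therefore ∬_D (19x + 19y) dx dy = -456.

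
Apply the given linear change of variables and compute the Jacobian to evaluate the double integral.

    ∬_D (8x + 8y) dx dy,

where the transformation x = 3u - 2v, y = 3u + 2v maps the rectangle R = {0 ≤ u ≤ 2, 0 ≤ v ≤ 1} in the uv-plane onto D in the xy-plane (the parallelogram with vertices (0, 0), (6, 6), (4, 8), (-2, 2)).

Compute the Jacobian determinant of (x, y) with respect to (u, v):

    ∂(x,y)/∂(u,v) = | 3  -2 | = (3)(2) - (-2)(3) = 12.
                   | 3  2 |

Its absolute value is |J| = 12 (the area scaling factor).

Substituting x = 3u - 2v, y = 3u + 2v into the integrand,

    8x + 8y → 48u,

so the integral becomes

    ∬_R (48u) · |J| du dv = ∫_0^2 ∫_0^1 (576u) dv du.

Inner (v): 576u.
Outer (u): 1152.

Therefore ∬_D (8x + 8y) dx dy = 1152.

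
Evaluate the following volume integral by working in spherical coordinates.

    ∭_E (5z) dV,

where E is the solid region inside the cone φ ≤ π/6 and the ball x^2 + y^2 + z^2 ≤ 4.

In spherical coordinates, x = ρ sin(φ) cos(θ), y = ρ sin(φ) sin(θ), z = ρ cos(φ), and dV = ρ^2 sin(φ) dρ dφ dθ.

The integrand becomes 5ρ cos(φ), so

    ∭_E (5z) dV = ∫_{0}^{2π} ∫_{0}^{π/6} ∫_{0}^{2} (5ρ cos(φ)) · ρ^2 sin(φ) dρ dφ dθ.

Inner (ρ): 10sin(2φ).
Middle (φ): 5/2.
Outer (θ): 5π.

Therefore the triple integral equals 5π.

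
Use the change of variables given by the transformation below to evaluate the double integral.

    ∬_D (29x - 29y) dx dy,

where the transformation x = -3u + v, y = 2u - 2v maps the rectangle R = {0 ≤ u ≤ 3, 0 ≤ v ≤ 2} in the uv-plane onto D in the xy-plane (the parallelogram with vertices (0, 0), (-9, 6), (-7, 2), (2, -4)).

Compute the Jacobian determinant of (x, y) with respect to (u, v):

    ∂(x,y)/∂(u,v) = | -3  1 | = (-3)(-2) - (1)(2) = 4.
                   | 2  -2 |

Its absolute value is |J| = 4 (the area scaling factor).

Substituting x = -3u + v, y = 2u - 2v into the integrand,

    29x - 29y → -145u + 87v,

so the integral becomes

    ∬_R (-145u + 87v) · |J| du dv = ∫_0^3 ∫_0^2 (-580u + 348v) dv du.

Inner (v): 696 - 1160u.
Outer (u): -3132.

Therefore ∬_D (29x - 29y) dx dy = -3132.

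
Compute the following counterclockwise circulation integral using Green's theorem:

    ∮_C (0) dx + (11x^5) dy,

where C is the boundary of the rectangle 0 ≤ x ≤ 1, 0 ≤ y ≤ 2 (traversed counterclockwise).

Green's theorem converts the closed line integral into a double integral over the enclosed region D:

    ∮_C P dx + Q dy = ∬_D (∂Q/∂x - ∂P/∂y) dA.

Here P = 0, Q = 11x^5, so

    ∂Q/∂x = 55x^4,    ∂P/∂y = 0,
    ∂Q/∂x - ∂P/∂y = 55x^4.

D is the region 0 ≤ x ≤ 1, 0 ≤ y ≤ 2. Evaluating the double integral:

    ∬_D (55x^4) dA = ∫_0^{1} ∫_0^{2} (55x^4) dy dx.

Inner (y from 0 to 2): 110x^4.
Outer (x from 0 to 1): 22.

Therefore ∮_C P dx + Q dy = 22.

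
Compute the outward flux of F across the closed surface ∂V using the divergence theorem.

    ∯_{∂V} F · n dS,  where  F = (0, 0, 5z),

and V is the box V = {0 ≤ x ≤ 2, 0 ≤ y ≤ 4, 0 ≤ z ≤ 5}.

By the divergence theorem,

    ∯_{∂V} F · n dS = ∭_V (∇ · F) dV.

Compute the divergence:
    ∇ · F = ∂F_x/∂x + ∂F_y/∂y + ∂F_z/∂z = 0 + 0 + 5 = 5.

V is a rectangular box, so dV = dx dy dz with 0 ≤ x ≤ 2, 0 ≤ y ≤ 4, 0 ≤ z ≤ 5.

Integrate (5) over V as an iterated integral:

    ∭_V (∇·F) dV = ∫_0^{2} ∫_0^{4} ∫_0^{5} (5) dz dy dx.

Inner (z from 0 to 5): 25.
Middle (y from 0 to 4): 100.
Outer (x from 0 to 2): 200.

Therefore ∯_{∂V} F · n dS = 200.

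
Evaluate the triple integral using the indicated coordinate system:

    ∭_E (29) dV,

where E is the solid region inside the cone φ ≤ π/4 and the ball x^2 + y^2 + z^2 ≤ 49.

In spherical coordinates, x = ρ sin(φ) cos(θ), y = ρ sin(φ) sin(θ), z = ρ cos(φ), and dV = ρ^2 sin(φ) dρ dφ dθ.

The integrand becomes 29, so

    ∭_E (29) dV = ∫_{0}^{2π} ∫_{0}^{π/4} ∫_{0}^{7} (29) · ρ^2 sin(φ) dρ dφ dθ.

Inner (ρ): 9947sin(φ)/3.
Middle (φ): 9947/3 - 9947sqrt(2)/6.
Outer (θ): 9947π (2 - sqrt(2))/3.

Therefore the triple integral equals 9947π (2 - sqrt(2))/3.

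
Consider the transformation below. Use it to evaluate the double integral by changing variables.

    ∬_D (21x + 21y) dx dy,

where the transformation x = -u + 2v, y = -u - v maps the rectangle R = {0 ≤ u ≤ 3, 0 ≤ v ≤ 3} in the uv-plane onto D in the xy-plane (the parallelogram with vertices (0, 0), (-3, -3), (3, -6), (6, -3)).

Compute the Jacobian determinant of (x, y) with respect to (u, v):

    ∂(x,y)/∂(u,v) = | -1  2 | = (-1)(-1) - (2)(-1) = 3.
                   | -1  -1 |

Its absolute value is |J| = 3 (the area scaling factor).

Substituting x = -u + 2v, y = -u - v into the integrand,

    21x + 21y → -42u + 21v,

so the integral becomes

    ∬_R (-42u + 21v) · |J| du dv = ∫_0^3 ∫_0^3 (-126u + 63v) dv du.

Inner (v): 567/2 - 378u.
Outer (u): -1701/2.

Therefore ∬_D (21x + 21y) dx dy = -1701/2.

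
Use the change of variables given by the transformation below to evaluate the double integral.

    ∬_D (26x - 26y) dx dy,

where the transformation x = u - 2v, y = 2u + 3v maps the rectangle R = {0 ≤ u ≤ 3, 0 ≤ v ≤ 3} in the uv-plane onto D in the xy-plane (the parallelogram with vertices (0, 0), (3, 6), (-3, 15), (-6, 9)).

Compute the Jacobian determinant of (x, y) with respect to (u, v):

    ∂(x,y)/∂(u,v) = | 1  -2 | = (1)(3) - (-2)(2) = 7.
                   | 2  3 |

Its absolute value is |J| = 7 (the area scaling factor).

Substituting x = u - 2v, y = 2u + 3v into the integrand,

    26x - 26y → -26u - 130v,

so the integral becomes

    ∬_R (-26u - 130v) · |J| du dv = ∫_0^3 ∫_0^3 (-182u - 910v) dv du.

Inner (v): -546u - 4095.
Outer (u): -14742.

Therefore ∬_D (26x - 26y) dx dy = -14742.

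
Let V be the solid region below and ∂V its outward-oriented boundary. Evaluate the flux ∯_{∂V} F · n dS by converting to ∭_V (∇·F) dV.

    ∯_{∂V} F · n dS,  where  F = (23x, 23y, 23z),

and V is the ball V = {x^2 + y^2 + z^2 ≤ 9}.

By the divergence theorem,

    ∯_{∂V} F · n dS = ∭_V (∇ · F) dV.

Compute the divergence:
    ∇ · F = ∂F_x/∂x + ∂F_y/∂y + ∂F_z/∂z = 23 + 23 + 23 = 69.

In spherical coordinates, x = ρ sin(φ) cos(θ), y = ρ sin(φ) sin(θ), z = ρ cos(φ), dV = ρ^2 sin(φ) dρ dφ dθ, with 0 ≤ ρ ≤ 3, 0 ≤ φ ≤ π, 0 ≤ θ ≤ 2π.

The integrand, after substitution and multiplying by the volume element, becomes (69) · ρ^2 sin(φ), so

    ∭_V (∇·F) dV = ∫_0^{2π} ∫_0^{π} ∫_0^{3} (69) · ρ^2 sin(φ) dρ dφ dθ.

Inner (ρ from 0 to 3): 621sin(φ).
Middle (φ from 0 to π): 1242.
Outer (θ from 0 to 2π): 2484π.

Therefore ∯_{∂V} F · n dS = 2484π.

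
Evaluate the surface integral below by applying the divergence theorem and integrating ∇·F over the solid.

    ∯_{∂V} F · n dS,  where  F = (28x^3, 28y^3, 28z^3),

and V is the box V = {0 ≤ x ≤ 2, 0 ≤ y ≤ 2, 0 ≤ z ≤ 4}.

By the divergence theorem,

    ∯_{∂V} F · n dS = ∭_V (∇ · F) dV.

Compute the divergence:
    ∇ · F = ∂F_x/∂x + ∂F_y/∂y + ∂F_z/∂z = 84x^2 + 84y^2 + 84z^2.

V is a rectangular box, so dV = dx dy dz with 0 ≤ x ≤ 2, 0 ≤ y ≤ 2, 0 ≤ z ≤ 4.

Integrate (84x^2 + 84y^2 + 84z^2) over V as an iterated integral:

    ∭_V (∇·F) dV = ∫_0^{2} ∫_0^{2} ∫_0^{4} (84x^2 + 84y^2 + 84z^2) dz dy dx.

Inner (z from 0 to 4): 336x^2 + 336y^2 + 1792.
Middle (y from 0 to 2): 672x^2 + 4480.
Outer (x from 0 to 2): 10752.

Therefore ∯_{∂V} F · n dS = 10752.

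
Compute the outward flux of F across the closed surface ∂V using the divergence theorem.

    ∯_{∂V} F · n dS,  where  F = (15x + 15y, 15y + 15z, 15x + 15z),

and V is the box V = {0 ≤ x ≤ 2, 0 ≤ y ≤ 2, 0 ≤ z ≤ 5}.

By the divergence theorem,

    ∯_{∂V} F · n dS = ∭_V (∇ · F) dV.

Compute the divergence:
    ∇ · F = ∂F_x/∂x + ∂F_y/∂y + ∂F_z/∂z = 15 + 15 + 15 = 45.

V is a rectangular box, so dV = dx dy dz with 0 ≤ x ≤ 2, 0 ≤ y ≤ 2, 0 ≤ z ≤ 5.

Integrate (45) over V as an iterated integral:

    ∭_V (∇·F) dV = ∫_0^{2} ∫_0^{2} ∫_0^{5} (45) dz dy dx.

Inner (z from 0 to 5): 225.
Middle (y from 0 to 2): 450.
Outer (x from 0 to 2): 900.

Therefore ∯_{∂V} F · n dS = 900.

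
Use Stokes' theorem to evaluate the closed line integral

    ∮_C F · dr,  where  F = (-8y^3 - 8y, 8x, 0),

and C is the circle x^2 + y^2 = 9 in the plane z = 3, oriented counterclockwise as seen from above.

Let S be the flat disk x^2 + y^2 ≤ 9 in the plane z = 3, with upward unit normal n̂ = ẑ. By Stokes' theorem,

    ∮_C F · dr = ∬_S (∇ × F) · n̂ dS = ∬_D (curl F)_z dA,

where D is the disk x^2 + y^2 ≤ 9.

Compute the curl of F = (-8y^3 - 8y, 8x, 0):
    (∇ × F)_x = ∂F_z/∂y - ∂F_y/∂z = 0,
    (∇ × F)_y = ∂F_x/∂z - ∂F_z/∂x = 0,
    (∇ × F)_z = ∂F_y/∂x - ∂F_x/∂y = 24y^2 + 16.

On z = 3, (curl F)_z = 24y^2 + 16.

Convert to polar (x = r cos θ, y = r sin θ, dA = r dr dθ); the integrand becomes 24r^2sin(θ)^2 + 16, so

    ∬_D (curl F)_z dA = ∫_0^{2π} ∫_0^{3} (24r^2sin(θ)^2 + 16) · r dr dθ.

Inner (r from 0 to 3): 486sin(θ)^2 + 72.
Outer (θ from 0 to 2π): 630π.

Therefore ∮_C F · dr = 630π.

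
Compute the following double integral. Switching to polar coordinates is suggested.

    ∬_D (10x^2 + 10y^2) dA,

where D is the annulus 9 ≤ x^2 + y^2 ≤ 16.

The region D is 3 ≤ r ≤ 4, 0 ≤ θ ≤ 2π in polar coordinates, where x = r cos(θ), y = r sin(θ), and dA = r dr dθ.

Under the substitution, the integrand becomes 10r^2, so

    ∬_D (10x^2 + 10y^2) dA = ∫_{0}^{2π} ∫_{3}^{4} (10r^2) · r dr dθ.

Inner integral (in r): ∫_{3}^{4} (10r^2) · r dr = 875/2.

Outer integral (in θ): ∫_{0}^{2π} (875/2) dθ = 875π.

Therefore ∬_D (10x^2 + 10y^2) dA = 875π.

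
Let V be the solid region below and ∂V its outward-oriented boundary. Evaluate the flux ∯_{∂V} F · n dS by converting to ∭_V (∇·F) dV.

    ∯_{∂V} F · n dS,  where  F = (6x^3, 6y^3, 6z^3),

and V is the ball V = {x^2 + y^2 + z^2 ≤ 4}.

By the divergence theorem,

    ∯_{∂V} F · n dS = ∭_V (∇ · F) dV.

Compute the divergence:
    ∇ · F = ∂F_x/∂x + ∂F_y/∂y + ∂F_z/∂z = 18x^2 + 18y^2 + 18z^2.

In spherical coordinates, x = ρ sin(φ) cos(θ), y = ρ sin(φ) sin(θ), z = ρ cos(φ), dV = ρ^2 sin(φ) dρ dφ dθ, with 0 ≤ ρ ≤ 2, 0 ≤ φ ≤ π, 0 ≤ θ ≤ 2π.

The integrand, after substitution and multiplying by the volume element, becomes (18ρ^2) · ρ^2 sin(φ), so

    ∭_V (∇·F) dV = ∫_0^{2π} ∫_0^{π} ∫_0^{2} (18ρ^2) · ρ^2 sin(φ) dρ dφ dθ.

Inner (ρ from 0 to 2): 576sin(φ)/5.
Middle (φ from 0 to π): 1152/5.
Outer (θ from 0 to 2π): 2304π/5.

Therefore ∯_{∂V} F · n dS = 2304π/5.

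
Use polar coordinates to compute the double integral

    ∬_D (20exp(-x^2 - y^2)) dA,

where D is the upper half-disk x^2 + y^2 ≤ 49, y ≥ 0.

The region D is 0 ≤ r ≤ 7, 0 ≤ θ ≤ π in polar coordinates, where x = r cos(θ), y = r sin(θ), and dA = r dr dθ.

Under the substitution, the integrand becomes 20exp(-r^2), so

    ∬_D (20exp(-x^2 - y^2)) dA = ∫_{0}^{π} ∫_{0}^{7} (20exp(-r^2)) · r dr dθ.

Inner integral (in r): ∫_{0}^{7} (20exp(-r^2)) · r dr = 10 - 10exp(-49).

Outer integral (in θ): ∫_{0}^{π} (10 - 10exp(-49)) dθ = -10π exp(-49) + 10π.

Therefore ∬_D (20exp(-x^2 - y^2)) dA = -10π exp(-49) + 10π.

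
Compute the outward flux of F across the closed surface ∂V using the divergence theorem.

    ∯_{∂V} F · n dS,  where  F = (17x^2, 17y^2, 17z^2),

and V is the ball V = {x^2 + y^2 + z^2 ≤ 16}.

By the divergence theorem,

    ∯_{∂V} F · n dS = ∭_V (∇ · F) dV.

Compute the divergence:
    ∇ · F = ∂F_x/∂x + ∂F_y/∂y + ∂F_z/∂z = 34x + 34y + 34z.

In spherical coordinates, x = ρ sin(φ) cos(θ), y = ρ sin(φ) sin(θ), z = ρ cos(φ), dV = ρ^2 sin(φ) dρ dφ dθ, with 0 ≤ ρ ≤ 4, 0 ≤ φ ≤ π, 0 ≤ θ ≤ 2π.

The integrand, after substitution and multiplying by the volume element, becomes (34ρ (sqrt(2)sin(φ)sin(θ + π/4) + cos(φ))) · ρ^2 sin(φ), so

    ∭_V (∇·F) dV = ∫_0^{2π} ∫_0^{π} ∫_0^{4} (34ρ (sqrt(2)sin(φ)sin(θ + π/4) + cos(φ))) · ρ^2 sin(φ) dρ dφ dθ.

Inner (ρ from 0 to 4): 2176(sqrt(2)sin(φ)sin(θ + π/4) + cos(φ))sin(φ).
Middle (φ from 0 to π): 1088sqrt(2)π sin(θ + π/4).
Outer (θ from 0 to 2π): 0.

Therefore ∯_{∂V} F · n dS = 0.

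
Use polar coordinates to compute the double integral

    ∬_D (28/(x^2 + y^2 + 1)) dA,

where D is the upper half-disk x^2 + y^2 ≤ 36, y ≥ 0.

The region D is 0 ≤ r ≤ 6, 0 ≤ θ ≤ π in polar coordinates, where x = r cos(θ), y = r sin(θ), and dA = r dr dθ.

Under the substitution, the integrand becomes 28/(r^2 + 1), so

    ∬_D (28/(x^2 + y^2 + 1)) dA = ∫_{0}^{π} ∫_{0}^{6} (28/(r^2 + 1)) · r dr dθ.

Inner integral (in r): ∫_{0}^{6} (28/(r^2 + 1)) · r dr = log(9012061295995008299689).

Outer integral (in θ): ∫_{0}^{π} (log(9012061295995008299689)) dθ = log(9012061295995008299689^π).

Therefore ∬_D (28/(x^2 + y^2 + 1)) dA = log(9012061295995008299689^π).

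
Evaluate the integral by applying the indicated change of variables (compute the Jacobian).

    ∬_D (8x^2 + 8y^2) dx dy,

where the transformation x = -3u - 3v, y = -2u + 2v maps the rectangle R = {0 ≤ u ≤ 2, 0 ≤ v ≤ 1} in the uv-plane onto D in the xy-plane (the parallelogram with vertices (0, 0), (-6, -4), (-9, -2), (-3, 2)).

Compute the Jacobian determinant of (x, y) with respect to (u, v):

    ∂(x,y)/∂(u,v) = | -3  -3 | = (-3)(2) - (-3)(-2) = -12.
                   | -2  2 |

Its absolute value is |J| = 12 (the area scaling factor).

Substituting x = -3u - 3v, y = -2u + 2v into the integrand,

    8x^2 + 8y^2 → 104u^2 + 80u v + 104v^2,

so the integral becomes

    ∬_R (104u^2 + 80u v + 104v^2) · |J| du dv = ∫_0^2 ∫_0^1 (1248u^2 + 960u v + 1248v^2) dv du.

Inner (v): 1248u^2 + 480u + 416.
Outer (u): 5120.

Therefore ∬_D (8x^2 + 8y^2) dx dy = 5120.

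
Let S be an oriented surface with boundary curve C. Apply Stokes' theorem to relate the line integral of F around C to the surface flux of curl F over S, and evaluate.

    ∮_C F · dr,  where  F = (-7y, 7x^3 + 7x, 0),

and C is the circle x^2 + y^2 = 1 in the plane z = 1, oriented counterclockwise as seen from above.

Let S be the flat disk x^2 + y^2 ≤ 1 in the plane z = 1, with upward unit normal n̂ = ẑ. By Stokes' theorem,

    ∮_C F · dr = ∬_S (∇ × F) · n̂ dS = ∬_D (curl F)_z dA,

where D is the disk x^2 + y^2 ≤ 1.

Compute the curl of F = (-7y, 7x^3 + 7x, 0):
    (∇ × F)_x = ∂F_z/∂y - ∂F_y/∂z = 0,
    (∇ × F)_y = ∂F_x/∂z - ∂F_z/∂x = 0,
    (∇ × F)_z = ∂F_y/∂x - ∂F_x/∂y = 21x^2 + 14.

On z = 1, (curl F)_z = 21x^2 + 14.

Convert to polar (x = r cos θ, y = r sin θ, dA = r dr dθ); the integrand becomes 21r^2cos(θ)^2 + 14, so

    ∬_D (curl F)_z dA = ∫_0^{2π} ∫_0^{1} (21r^2cos(θ)^2 + 14) · r dr dθ.

Inner (r from 0 to 1): 21cos(θ)^2/4 + 7.
Outer (θ from 0 to 2π): 77π/4.

Therefore ∮_C F · dr = 77π/4.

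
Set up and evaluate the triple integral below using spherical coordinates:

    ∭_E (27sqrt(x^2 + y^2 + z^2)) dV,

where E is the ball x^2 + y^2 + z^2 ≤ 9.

In spherical coordinates, x = ρ sin(φ) cos(θ), y = ρ sin(φ) sin(θ), z = ρ cos(φ), and dV = ρ^2 sin(φ) dρ dφ dθ.

The integrand becomes 27ρ, so

    ∭_E (27sqrt(x^2 + y^2 + z^2)) dV = ∫_{0}^{2π} ∫_{0}^{π} ∫_{0}^{3} (27ρ) · ρ^2 sin(φ) dρ dφ dθ.

Inner (ρ): 2187sin(φ)/4.
Middle (φ): 2187/2.
Outer (θ): 2187π.

Therefore the triple integral equals 2187π.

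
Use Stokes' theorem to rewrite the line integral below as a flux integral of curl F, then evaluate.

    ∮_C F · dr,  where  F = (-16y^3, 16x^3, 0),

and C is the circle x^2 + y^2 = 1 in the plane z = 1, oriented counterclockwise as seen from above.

Let S be the flat disk x^2 + y^2 ≤ 1 in the plane z = 1, with upward unit normal n̂ = ẑ. By Stokes' theorem,

    ∮_C F · dr = ∬_S (∇ × F) · n̂ dS = ∬_D (curl F)_z dA,

where D is the disk x^2 + y^2 ≤ 1.

Compute the curl of F = (-16y^3, 16x^3, 0):
    (∇ × F)_x = ∂F_z/∂y - ∂F_y/∂z = 0,
    (∇ × F)_y = ∂F_x/∂z - ∂F_z/∂x = 0,
    (∇ × F)_z = ∂F_y/∂x - ∂F_x/∂y = 48x^2 + 48y^2.

On z = 1, (curl F)_z = 48x^2 + 48y^2.

Convert to polar (x = r cos θ, y = r sin θ, dA = r dr dθ); the integrand becomes 48r^2, so

    ∬_D (curl F)_z dA = ∫_0^{2π} ∫_0^{1} (48r^2) · r dr dθ.

Inner (r from 0 to 1): 12.
Outer (θ from 0 to 2π): 24π.

Therefore ∮_C F · dr = 24π.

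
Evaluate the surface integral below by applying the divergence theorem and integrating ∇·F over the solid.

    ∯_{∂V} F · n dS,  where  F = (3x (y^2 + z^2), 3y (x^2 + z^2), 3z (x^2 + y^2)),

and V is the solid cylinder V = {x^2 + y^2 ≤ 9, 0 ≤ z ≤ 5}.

By the divergence theorem,

    ∯_{∂V} F · n dS = ∭_V (∇ · F) dV.

Compute the divergence:
    ∇ · F = ∂F_x/∂x + ∂F_y/∂y + ∂F_z/∂z = 3y^2 + 3z^2 + 3x^2 + 3z^2 + 3x^2 + 3y^2 = 6x^2 + 6y^2 + 6z^2.

In cylindrical coordinates, x = r cos(θ), y = r sin(θ), z = z, dV = r dr dθ dz, with 0 ≤ r ≤ 3, 0 ≤ θ ≤ 2π, 0 ≤ z ≤ 5.

The integrand, after substitution and multiplying by the volume element, becomes (6r^2 + 6z^2) · r, so

    ∭_V (∇·F) dV = ∫_0^{2π} ∫_0^{3} ∫_0^{5} (6r^2 + 6z^2) · r dz dr dθ.

Inner (z from 0 to 5): 30r^3 + 250r.
Middle (r from 0 to 3): 3465/2.
Outer (θ from 0 to 2π): 3465π.

Therefore ∯_{∂V} F · n dS = 3465π.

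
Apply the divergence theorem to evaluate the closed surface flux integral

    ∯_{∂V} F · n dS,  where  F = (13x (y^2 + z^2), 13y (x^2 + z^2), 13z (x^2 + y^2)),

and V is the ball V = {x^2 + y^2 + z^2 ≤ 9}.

By the divergence theorem,

    ∯_{∂V} F · n dS = ∭_V (∇ · F) dV.

Compute the divergence:
    ∇ · F = ∂F_x/∂x + ∂F_y/∂y + ∂F_z/∂z = 13y^2 + 13z^2 + 13x^2 + 13z^2 + 13x^2 + 13y^2 = 26x^2 + 26y^2 + 26z^2.

In spherical coordinates, x = ρ sin(φ) cos(θ), y = ρ sin(φ) sin(θ), z = ρ cos(φ), dV = ρ^2 sin(φ) dρ dφ dθ, with 0 ≤ ρ ≤ 3, 0 ≤ φ ≤ π, 0 ≤ θ ≤ 2π.

The integrand, after substitution and multiplying by the volume element, becomes (26ρ^2) · ρ^2 sin(φ), so

    ∭_V (∇·F) dV = ∫_0^{2π} ∫_0^{π} ∫_0^{3} (26ρ^2) · ρ^2 sin(φ) dρ dφ dθ.

Inner (ρ from 0 to 3): 6318sin(φ)/5.
Middle (φ from 0 to π): 12636/5.
Outer (θ from 0 to 2π): 25272π/5.

Therefore ∯_{∂V} F · n dS = 25272π/5.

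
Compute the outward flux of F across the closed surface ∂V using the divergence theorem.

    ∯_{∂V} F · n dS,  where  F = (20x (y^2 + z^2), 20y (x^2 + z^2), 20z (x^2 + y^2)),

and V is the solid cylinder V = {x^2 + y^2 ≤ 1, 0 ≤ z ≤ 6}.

By the divergence theorem,

    ∯_{∂V} F · n dS = ∭_V (∇ · F) dV.

Compute the divergence:
    ∇ · F = ∂F_x/∂x + ∂F_y/∂y + ∂F_z/∂z = 20y^2 + 20z^2 + 20x^2 + 20z^2 + 20x^2 + 20y^2 = 40x^2 + 40y^2 + 40z^2.

In cylindrical coordinates, x = r cos(θ), y = r sin(θ), z = z, dV = r dr dθ dz, with 0 ≤ r ≤ 1, 0 ≤ θ ≤ 2π, 0 ≤ z ≤ 6.

The integrand, after substitution and multiplying by the volume element, becomes (40r^2 + 40z^2) · r, so

    ∭_V (∇·F) dV = ∫_0^{2π} ∫_0^{1} ∫_0^{6} (40r^2 + 40z^2) · r dz dr dθ.

Inner (z from 0 to 6): 240r (r^2 + 12).
Middle (r from 0 to 1): 1500.
Outer (θ from 0 to 2π): 3000π.

Therefore ∯_{∂V} F · n dS = 3000π.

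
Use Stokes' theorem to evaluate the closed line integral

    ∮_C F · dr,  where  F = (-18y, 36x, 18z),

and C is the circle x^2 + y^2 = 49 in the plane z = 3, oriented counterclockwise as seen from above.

Let S be the flat disk x^2 + y^2 ≤ 49 in the plane z = 3, with upward unit normal n̂ = ẑ. By Stokes' theorem,

    ∮_C F · dr = ∬_S (∇ × F) · n̂ dS = ∬_D (curl F)_z dA,

where D is the disk x^2 + y^2 ≤ 49.

Compute the curl of F = (-18y, 36x, 18z):
    (∇ × F)_x = ∂F_z/∂y - ∂F_y/∂z = 0,
    (∇ × F)_y = ∂F_x/∂z - ∂F_z/∂x = 0,
    (∇ × F)_z = ∂F_y/∂x - ∂F_x/∂y = 54.

On z = 3, (curl F)_z = 54.

Convert to polar (x = r cos θ, y = r sin θ, dA = r dr dθ); the integrand becomes 54, so

    ∬_D (curl F)_z dA = ∫_0^{2π} ∫_0^{7} (54) · r dr dθ.

Inner (r from 0 to 7): 1323.
Outer (θ from 0 to 2π): 2646π.

Therefore ∮_C F · dr = 2646π.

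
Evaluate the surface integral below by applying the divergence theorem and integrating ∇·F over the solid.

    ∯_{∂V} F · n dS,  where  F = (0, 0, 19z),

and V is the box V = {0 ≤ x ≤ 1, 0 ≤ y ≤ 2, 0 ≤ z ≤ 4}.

By the divergence theorem,

    ∯_{∂V} F · n dS = ∭_V (∇ · F) dV.

Compute the divergence:
    ∇ · F = ∂F_x/∂x + ∂F_y/∂y + ∂F_z/∂z = 0 + 0 + 19 = 19.

V is a rectangular box, so dV = dx dy dz with 0 ≤ x ≤ 1, 0 ≤ y ≤ 2, 0 ≤ z ≤ 4.

Integrate (19) over V as an iterated integral:

    ∭_V (∇·F) dV = ∫_0^{1} ∫_0^{2} ∫_0^{4} (19) dz dy dx.

Inner (z from 0 to 4): 76.
Middle (y from 0 to 2): 152.
Outer (x from 0 to 1): 152.

Therefore ∯_{∂V} F · n dS = 152.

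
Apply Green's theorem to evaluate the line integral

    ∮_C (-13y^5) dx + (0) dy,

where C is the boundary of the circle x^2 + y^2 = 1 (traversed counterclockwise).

Green's theorem converts the closed line integral into a double integral over the enclosed region D:

    ∮_C P dx + Q dy = ∬_D (∂Q/∂x - ∂P/∂y) dA.

Here P = -13y^5, Q = 0, so

    ∂Q/∂x = 0,    ∂P/∂y = -65y^4,
    ∂Q/∂x - ∂P/∂y = 65y^4.

D is the region x^2 + y^2 ≤ 1. Evaluating the double integral:

In polar coordinates (x = r cos θ, y = r sin θ, dA = r dr dθ) the integrand becomes 65r^4sin(θ)^4, so

    ∬_D (65y^4) dA = ∫_0^{2π} ∫_0^{1} (65r^4sin(θ)^4) · r dr dθ.

Inner (r from 0 to 1): 65sin(θ)^4/6.
Outer (θ from 0 to 2π): 65π/8.

Therefore ∮_C P dx + Q dy = 65π/8.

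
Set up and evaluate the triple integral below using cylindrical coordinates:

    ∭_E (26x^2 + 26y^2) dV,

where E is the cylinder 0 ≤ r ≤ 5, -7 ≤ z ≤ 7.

In cylindrical coordinates, x = r cos(θ), y = r sin(θ), z = z, and dV = r dr dθ dz.

The integrand becomes 26r^2, so

    ∭_E (26x^2 + 26y^2) dV = ∫_{0}^{2π} ∫_{0}^{5} ∫_{-7}^{7} (26r^2) · r dz dr dθ.

Inner (z): 364r^3.
Middle (r from 0 to 5): 56875.
Outer (θ): 113750π.

Therefore the triple integral equals 113750π.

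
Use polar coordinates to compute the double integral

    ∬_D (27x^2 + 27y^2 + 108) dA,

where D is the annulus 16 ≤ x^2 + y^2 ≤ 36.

The region D is 4 ≤ r ≤ 6, 0 ≤ θ ≤ 2π in polar coordinates, where x = r cos(θ), y = r sin(θ), and dA = r dr dθ.

Under the substitution, the integrand becomes 27r^2 + 108, so

    ∬_D (27x^2 + 27y^2 + 108) dA = ∫_{0}^{2π} ∫_{4}^{6} (27r^2 + 108) · r dr dθ.

Inner integral (in r): ∫_{4}^{6} (27r^2 + 108) · r dr = 8100.

Outer integral (in θ): ∫_{0}^{2π} (8100) dθ = 16200π.

Therefore ∬_D (27x^2 + 27y^2 + 108) dA = 16200π.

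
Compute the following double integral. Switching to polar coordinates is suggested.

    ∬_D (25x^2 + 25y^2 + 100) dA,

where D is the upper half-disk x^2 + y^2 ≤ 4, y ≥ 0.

The region D is 0 ≤ r ≤ 2, 0 ≤ θ ≤ π in polar coordinates, where x = r cos(θ), y = r sin(θ), and dA = r dr dθ.

Under the substitution, the integrand becomes 25r^2 + 100, so

    ∬_D (25x^2 + 25y^2 + 100) dA = ∫_{0}^{π} ∫_{0}^{2} (25r^2 + 100) · r dr dθ.

Inner integral (in r): ∫_{0}^{2} (25r^2 + 100) · r dr = 300.

Outer integral (in θ): ∫_{0}^{π} (300) dθ = 300π.

Therefore ∬_D (25x^2 + 25y^2 + 100) dA = 300π.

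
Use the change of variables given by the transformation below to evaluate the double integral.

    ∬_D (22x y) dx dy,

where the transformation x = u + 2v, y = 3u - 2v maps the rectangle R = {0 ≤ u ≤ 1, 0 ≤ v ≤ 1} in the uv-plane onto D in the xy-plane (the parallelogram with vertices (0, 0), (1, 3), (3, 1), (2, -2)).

Compute the Jacobian determinant of (x, y) with respect to (u, v):

    ∂(x,y)/∂(u,v) = | 1  2 | = (1)(-2) - (2)(3) = -8.
                   | 3  -2 |

Its absolute value is |J| = 8 (the area scaling factor).

Substituting x = u + 2v, y = 3u - 2v into the integrand,

    22x y → 66u^2 + 88u v - 88v^2,

so the integral becomes

    ∬_R (66u^2 + 88u v - 88v^2) · |J| du dv = ∫_0^1 ∫_0^1 (528u^2 + 704u v - 704v^2) dv du.

Inner (v): 528u^2 + 352u - 704/3.
Outer (u): 352/3.

Therefore ∬_D (22x y) dx dy = 352/3.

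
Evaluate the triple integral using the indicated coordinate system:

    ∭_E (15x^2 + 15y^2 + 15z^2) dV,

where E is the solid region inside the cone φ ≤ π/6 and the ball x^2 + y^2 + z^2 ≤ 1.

In spherical coordinates, x = ρ sin(φ) cos(θ), y = ρ sin(φ) sin(θ), z = ρ cos(φ), and dV = ρ^2 sin(φ) dρ dφ dθ.

The integrand becomes 15ρ^2, so

    ∭_E (15x^2 + 15y^2 + 15z^2) dV = ∫_{0}^{2π} ∫_{0}^{π/6} ∫_{0}^{1} (15ρ^2) · ρ^2 sin(φ) dρ dφ dθ.

Inner (ρ): 3sin(φ).
Middle (φ): 3 - 3sqrt(3)/2.
Outer (θ): 3π (2 - sqrt(3)).

Therefore the triple integral equals 3π (2 - sqrt(3)).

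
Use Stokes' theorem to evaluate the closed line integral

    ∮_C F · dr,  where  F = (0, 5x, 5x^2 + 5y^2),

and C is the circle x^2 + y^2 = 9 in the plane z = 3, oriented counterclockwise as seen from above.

Let S be the flat disk x^2 + y^2 ≤ 9 in the plane z = 3, with upward unit normal n̂ = ẑ. By Stokes' theorem,

    ∮_C F · dr = ∬_S (∇ × F) · n̂ dS = ∬_D (curl F)_z dA,

where D is the disk x^2 + y^2 ≤ 9.

Compute the curl of F = (0, 5x, 5x^2 + 5y^2):
    (∇ × F)_x = ∂F_z/∂y - ∂F_y/∂z = 10y,
    (∇ × F)_y = ∂F_x/∂z - ∂F_z/∂x = -10x,
    (∇ × F)_z = ∂F_y/∂x - ∂F_x/∂y = 5.

On z = 3, (curl F)_z = 5.

Convert to polar (x = r cos θ, y = r sin θ, dA = r dr dθ); the integrand becomes 5, so

    ∬_D (curl F)_z dA = ∫_0^{2π} ∫_0^{3} (5) · r dr dθ.

Inner (r from 0 to 3): 45/2.
Outer (θ from 0 to 2π): 45π.

Therefore ∮_C F · dr = 45π.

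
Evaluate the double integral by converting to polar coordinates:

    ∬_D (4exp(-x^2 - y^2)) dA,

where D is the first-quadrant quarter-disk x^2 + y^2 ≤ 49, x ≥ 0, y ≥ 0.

The region D is 0 ≤ r ≤ 7, 0 ≤ θ ≤ π/2 in polar coordinates, where x = r cos(θ), y = r sin(θ), and dA = r dr dθ.

Under the substitution, the integrand becomes 4exp(-r^2), so

    ∬_D (4exp(-x^2 - y^2)) dA = ∫_{0}^{π/2} ∫_{0}^{7} (4exp(-r^2)) · r dr dθ.

Inner integral (in r): ∫_{0}^{7} (4exp(-r^2)) · r dr = 2 - 2exp(-49).

Outer integral (in θ): ∫_{0}^{π/2} (2 - 2exp(-49)) dθ = -π exp(-49) + π.

Therefore ∬_D (4exp(-x^2 - y^2)) dA = -π exp(-49) + π.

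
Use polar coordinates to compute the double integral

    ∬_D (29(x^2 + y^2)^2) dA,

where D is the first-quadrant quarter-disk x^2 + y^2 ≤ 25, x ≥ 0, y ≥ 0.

The region D is 0 ≤ r ≤ 5, 0 ≤ θ ≤ π/2 in polar coordinates, where x = r cos(θ), y = r sin(θ), and dA = r dr dθ.

Under the substitution, the integrand becomes 29r^4, so

    ∬_D (29(x^2 + y^2)^2) dA = ∫_{0}^{π/2} ∫_{0}^{5} (29r^4) · r dr dθ.

Inner integral (in r): ∫_{0}^{5} (29r^4) · r dr = 453125/6.

Outer integral (in θ): ∫_{0}^{π/2} (453125/6) dθ = 453125π/12.

Therefore ∬_D (29(x^2 + y^2)^2) dA = 453125π/12.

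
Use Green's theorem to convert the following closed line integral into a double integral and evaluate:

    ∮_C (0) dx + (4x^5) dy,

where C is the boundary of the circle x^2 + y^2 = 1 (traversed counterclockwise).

Green's theorem converts the closed line integral into a double integral over the enclosed region D:

    ∮_C P dx + Q dy = ∬_D (∂Q/∂x - ∂P/∂y) dA.

Here P = 0, Q = 4x^5, so

    ∂Q/∂x = 20x^4,    ∂P/∂y = 0,
    ∂Q/∂x - ∂P/∂y = 20x^4.

D is the region x^2 + y^2 ≤ 1. Evaluating the double integral:

In polar coordinates (x = r cos θ, y = r sin θ, dA = r dr dθ) the integrand becomes 20r^4cos(θ)^4, so

    ∬_D (20x^4) dA = ∫_0^{2π} ∫_0^{1} (20r^4cos(θ)^4) · r dr dθ.

Inner (r from 0 to 1): 10cos(θ)^4/3.
Outer (θ from 0 to 2π): 5π/2.

Therefore ∮_C P dx + Q dy = 5π/2.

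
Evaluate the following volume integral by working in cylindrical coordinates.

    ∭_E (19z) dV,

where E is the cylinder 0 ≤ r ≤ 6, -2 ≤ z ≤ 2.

In cylindrical coordinates, x = r cos(θ), y = r sin(θ), z = z, and dV = r dr dθ dz.

The integrand becomes 19z, so

    ∭_E (19z) dV = ∫_{0}^{2π} ∫_{0}^{6} ∫_{-2}^{2} (19z) · r dz dr dθ.

Inner (z): 0.
Middle (r from 0 to 6): 0.
Outer (θ): 0.

Therefore the triple integral equals 0.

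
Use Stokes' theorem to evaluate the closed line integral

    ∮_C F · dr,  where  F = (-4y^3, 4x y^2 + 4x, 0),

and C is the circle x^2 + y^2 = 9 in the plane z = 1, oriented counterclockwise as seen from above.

Let S be the flat disk x^2 + y^2 ≤ 9 in the plane z = 1, with upward unit normal n̂ = ẑ. By Stokes' theorem,

    ∮_C F · dr = ∬_S (∇ × F) · n̂ dS = ∬_D (curl F)_z dA,

where D is the disk x^2 + y^2 ≤ 9.

Compute the curl of F = (-4y^3, 4x y^2 + 4x, 0):
    (∇ × F)_x = ∂F_z/∂y - ∂F_y/∂z = 0,
    (∇ × F)_y = ∂F_x/∂z - ∂F_z/∂x = 0,
    (∇ × F)_z = ∂F_y/∂x - ∂F_x/∂y = 16y^2 + 4.

On z = 1, (curl F)_z = 16y^2 + 4.

Convert to polar (x = r cos θ, y = r sin θ, dA = r dr dθ); the integrand becomes 16r^2sin(θ)^2 + 4, so

    ∬_D (curl F)_z dA = ∫_0^{2π} ∫_0^{3} (16r^2sin(θ)^2 + 4) · r dr dθ.

Inner (r from 0 to 3): 324sin(θ)^2 + 18.
Outer (θ from 0 to 2π): 360π.

Therefore ∮_C F · dr = 360π.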